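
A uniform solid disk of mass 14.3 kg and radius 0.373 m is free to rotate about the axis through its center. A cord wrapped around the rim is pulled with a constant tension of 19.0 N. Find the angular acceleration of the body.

α ≈ 7.12 rad/s²

I = ½MR² = (1/2)(14.3)(0.373)² = 0.9948 kg·m².
τ = F R = (19.0)(0.373) = 7.087 N·m.
From τ = Iα: α = 7.087/0.9948 = 7.124 rad/s².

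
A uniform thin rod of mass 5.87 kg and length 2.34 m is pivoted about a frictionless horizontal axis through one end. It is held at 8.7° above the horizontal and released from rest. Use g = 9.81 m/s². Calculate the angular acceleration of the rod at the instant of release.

About the pivot, I = (1/3)ML² = (1/3)(5.87)(2.34)² = 10.71 kg·m².
The weight acts at the center, a distance L/2 = 1.170 m from the pivot; τ = Mg(L/2) cos 8.7° = 66.60 N·m.
α = τ/I = 66.60/10.71 = 6.216 rad/s².

α ≈ 6.22 rad/s²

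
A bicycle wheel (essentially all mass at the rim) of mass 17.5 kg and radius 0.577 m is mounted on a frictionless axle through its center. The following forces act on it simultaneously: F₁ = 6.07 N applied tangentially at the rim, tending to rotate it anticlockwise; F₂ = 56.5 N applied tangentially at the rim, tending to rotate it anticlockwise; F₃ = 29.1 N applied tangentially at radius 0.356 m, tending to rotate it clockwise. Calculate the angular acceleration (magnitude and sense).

α ≈ 4.42 rad/s², anticlockwise

I = MR² = (17.5)(0.577)² = 5.826 kg·m².
Taking anticlockwise as positive: τ₁ = +(6.07)(0.577) = +3.502 N·m; τ₂ = +(56.5)(0.577) = +32.60 N·m; τ₃ = −(29.1)(0.356) = −10.36 N·m.
Net torque τ = 25.74 N·m.
α = τ/I = 25.74/5.826 = 4.418 rad/s².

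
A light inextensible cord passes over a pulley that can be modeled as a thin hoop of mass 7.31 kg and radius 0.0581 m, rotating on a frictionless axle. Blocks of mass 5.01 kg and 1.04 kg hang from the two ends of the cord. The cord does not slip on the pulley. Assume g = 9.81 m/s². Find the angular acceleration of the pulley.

α ≈ 50.2 rad/s²

I = MR² = (7.31)(0.0581)² = 0.02468 kg·m².
Heavier block: m₁g − T₁ = m₁a. Lighter block: T₂ − m₂g = m₂a.
Pulley: (T₁ − T₂)R = Iα = I(a/R), so T₁ − T₂ = (I/R²)a = 1·M_p a = 7.310·a.
Adding the three: (m₁ − m₂)g = (m₁ + m₂ + 7.310)a, so a = (5.01 − 1.04)(9.81)/(5.01 + 1.04 + 7.310) = 2.915 m/s².
α = a/R = 2.915/0.0581 = 50.17 rad/s².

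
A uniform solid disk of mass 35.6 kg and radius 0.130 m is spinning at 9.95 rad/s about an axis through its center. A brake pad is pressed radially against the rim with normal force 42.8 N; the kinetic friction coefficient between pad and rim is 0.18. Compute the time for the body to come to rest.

I = ½MR² = (1/2)(35.6)(0.130)² = 0.3008 kg·m².
Friction force f = μN = (0.18)(42.8) = 7.704 N at the rim; torque magnitude τ = fR = 1.002 N·m, opposing ω.
|α| = τ/I = 1.002/0.3008 = 3.329 rad/s² (deceleration).
0 = ω₀ − |α|t ⇒ t = ω₀/|α| = 9.95/3.329 = 2.989 s.

t ≈ 2.99 s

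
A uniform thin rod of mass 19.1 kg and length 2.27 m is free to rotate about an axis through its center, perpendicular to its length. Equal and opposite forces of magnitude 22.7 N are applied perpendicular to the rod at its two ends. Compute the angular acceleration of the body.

I = (1/12)ML² = (1/12)(19.1)(2.27)² = 8.202 kg·m².
The couple gives τ = F·(L/2) + F·(L/2) = F L = (22.7)(2.27) = 51.53 N·m.
From τ = Iα: α = 51.53/8.202 = 6.283 rad/s².

α ≈ 6.28 rad/s²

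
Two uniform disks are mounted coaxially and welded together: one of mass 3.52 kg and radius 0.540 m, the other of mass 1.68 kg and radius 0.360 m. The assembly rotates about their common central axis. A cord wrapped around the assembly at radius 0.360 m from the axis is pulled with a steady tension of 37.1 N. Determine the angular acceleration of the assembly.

α ≈ 21.5 rad/s²

I = ½M₁R₁² + ½M₂R₂² = ½(3.52)(0.540)² + ½(1.68)(0.360)² = 0.6221 kg·m².
τ = F r = (37.1)(0.360) = 13.36 N·m.
α = τ/I = 13.36/0.6221 = 21.47 rad/s².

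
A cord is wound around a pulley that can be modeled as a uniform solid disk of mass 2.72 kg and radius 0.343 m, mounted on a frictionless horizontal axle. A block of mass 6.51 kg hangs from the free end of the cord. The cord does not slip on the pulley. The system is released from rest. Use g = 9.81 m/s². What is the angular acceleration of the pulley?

α ≈ 23.7 rad/s²

I = ½MR² = (1/2)(2.72)(0.343)² = 0.1600 kg·m².
Block: mg − T = ma. Pulley: TR = Iα. No-slip: a = αR, so T = (I/R²)a = 1.360·a.
Then mg = (m + 1.360)a, so a = (6.51)(9.81)/(6.51 + 1.360) = 8.115 m/s².
α = a/R = 8.115/0.343 = 23.66 rad/s².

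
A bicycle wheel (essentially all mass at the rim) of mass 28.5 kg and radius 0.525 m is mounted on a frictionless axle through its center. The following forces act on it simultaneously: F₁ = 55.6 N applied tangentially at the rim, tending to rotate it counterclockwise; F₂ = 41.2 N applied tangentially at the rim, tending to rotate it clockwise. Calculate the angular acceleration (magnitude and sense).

I = MR² = (28.5)(0.525)² = 7.855 kg·m².
Taking counterclockwise as positive: τ₁ = +(55.6)(0.525) = +29.19 N·m; τ₂ = −(41.2)(0.525) = −21.63 N·m.
Net torque τ = 7.560 N·m.
α = τ/I = 7.560/7.855 = 0.9624 rad/s².

α ≈ 0.962 rad/s², counterclockwise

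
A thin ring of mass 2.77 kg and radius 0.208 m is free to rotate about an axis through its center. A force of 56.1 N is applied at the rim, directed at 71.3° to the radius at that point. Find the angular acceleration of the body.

α ≈ 92.2 rad/s²

I = MR² = (2.77)(0.208)² = 0.1198 kg·m².
Only the tangential component produces torque: τ = F R sinθ = (56.1)(0.208) sin 71.3° = 11.05 N·m.
Newton's second law for rotation, τ = Iα, gives α = τ/I = 11.05/0.1198 = 92.23 rad/s².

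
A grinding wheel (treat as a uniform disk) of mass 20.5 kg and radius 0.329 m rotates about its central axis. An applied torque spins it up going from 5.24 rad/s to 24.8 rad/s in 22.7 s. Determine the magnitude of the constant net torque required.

τ ≈ 0.956 N·m

I = ½MR² = (1/2)(20.5)(0.329)² = 1.109 kg·m².
α = Δω/Δt = (24.8 − 5.24)/22.7 = 0.8617 rad/s².
τ = Iα = (1.109)(0.8617) = 0.9560 N·m.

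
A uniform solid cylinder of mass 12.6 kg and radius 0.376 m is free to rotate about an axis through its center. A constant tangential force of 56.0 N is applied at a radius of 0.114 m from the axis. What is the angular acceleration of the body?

I = ½MR² = (1/2)(12.6)(0.376)² = 0.8907 kg·m².
τ = F·r = (56.0)(0.114) = 6.384 N·m.
Newton's second law for rotation, τ = Iα, gives α = τ/I = 6.384/0.8907 = 7.168 rad/s².

α ≈ 7.17 rad/s²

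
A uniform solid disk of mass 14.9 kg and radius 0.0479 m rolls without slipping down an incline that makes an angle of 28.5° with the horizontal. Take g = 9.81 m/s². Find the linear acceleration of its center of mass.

a ≈ 3.12 m/s²

Translation along the incline: Mg sinθ − f = Ma.
Rotation about the center: fR = Iα with I = ½MR². No-slip gives a = αR, so f = (I/R²)a = (1/2)M a.
Substituting: Mg sinθ = (1 + 0.5000)Ma, so a = g sinθ/(1 + 0.5000) = (9.81) sin 28.5° / 1.500 = 3.121 m/s².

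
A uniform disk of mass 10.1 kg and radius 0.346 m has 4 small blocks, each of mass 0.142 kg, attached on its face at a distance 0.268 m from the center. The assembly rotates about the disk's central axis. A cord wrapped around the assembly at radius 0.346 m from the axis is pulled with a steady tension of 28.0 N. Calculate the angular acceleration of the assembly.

I_disk = ½MR² = ½(10.1)(0.346)² = 0.6046 kg·m².
I_blocks = 4·m·r² = 4(0.142)(0.268)² = 0.04080 kg·m².
Total I = 0.6454 kg·m².
τ = F r = (28.0)(0.346) = 9.688 N·m.
α = τ/I = 9.688/0.6454 = 15.01 rad/s².

α ≈ 15.0 rad/s²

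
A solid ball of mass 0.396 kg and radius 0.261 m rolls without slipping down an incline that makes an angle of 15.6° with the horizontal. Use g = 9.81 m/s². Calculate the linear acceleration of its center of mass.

a ≈ 1.88 m/s²

Translation along the incline: Mg sinθ − f = Ma.
Rotation about the center: fR = Iα with I = (2/5)MR². No-slip gives a = αR, so f = (I/R²)a = (2/5)M a.
Substituting: Mg sinθ = (1 + 0.4000)Ma, so a = g sinθ/(1 + 0.4000) = (9.81) sin 15.6° / 1.400 = 1.884 m/s².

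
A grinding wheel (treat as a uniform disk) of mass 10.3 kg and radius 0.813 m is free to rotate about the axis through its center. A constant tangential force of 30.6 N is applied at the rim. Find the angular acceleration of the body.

I = ½MR² = (1/2)(10.3)(0.813)² = 3.404 kg·m².
τ = F R = (30.6)(0.813) = 24.88 N·m.
From τ = Iα: α = 24.88/3.404 = 7.308 rad/s².

α ≈ 7.31 rad/s²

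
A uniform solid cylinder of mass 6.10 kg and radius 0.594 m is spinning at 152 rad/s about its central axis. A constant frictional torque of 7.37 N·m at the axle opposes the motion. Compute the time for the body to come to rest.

I = ½MR² = (1/2)(6.10)(0.594)² = 1.076 kg·m².
The net torque has magnitude 7.37 N·m, opposing ω.
|α| = τ/I = 7.370/1.076 = 6.848 rad/s² (deceleration).
0 = ω₀ − |α|t ⇒ t = ω₀/|α| = 152/6.848 = 22.19 s.

t ≈ 22.2 s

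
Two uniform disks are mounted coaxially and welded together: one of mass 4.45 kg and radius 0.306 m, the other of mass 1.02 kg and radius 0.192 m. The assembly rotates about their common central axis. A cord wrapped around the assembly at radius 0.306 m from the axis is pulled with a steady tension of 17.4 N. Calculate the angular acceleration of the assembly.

I = ½M₁R₁² + ½M₂R₂² = ½(4.45)(0.306)² + ½(1.02)(0.192)² = 0.2271 kg·m².
τ = F r = (17.4)(0.306) = 5.324 N·m.
α = τ/I = 5.324/0.2271 = 23.44 rad/s².

α ≈ 23.4 rad/s²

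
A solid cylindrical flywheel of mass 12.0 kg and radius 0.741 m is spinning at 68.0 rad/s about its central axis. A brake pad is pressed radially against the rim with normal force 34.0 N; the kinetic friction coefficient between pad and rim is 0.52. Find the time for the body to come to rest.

t ≈ 17.1 s

I = ½MR² = (1/2)(12.0)(0.741)² = 3.294 kg·m².
Friction force f = μN = (0.52)(34.0) = 17.68 N at the rim; torque magnitude τ = fR = 13.10 N·m, opposing ω.
|α| = τ/I = 13.10/3.294 = 3.977 rad/s² (deceleration).
0 = ω₀ − |α|t ⇒ t = ω₀/|α| = 68.0/3.977 = 17.10 s.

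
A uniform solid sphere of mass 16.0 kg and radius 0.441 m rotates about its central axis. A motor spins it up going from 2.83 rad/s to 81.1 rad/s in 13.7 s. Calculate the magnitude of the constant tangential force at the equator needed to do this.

F ≈ 16.1 N

I = (2/5)MR² = (2/5)(16.0)(0.441)² = 1.245 kg·m².
α = Δω/Δt = (81.1 − 2.83)/13.7 = 5.713 rad/s².
The required torque is τ = Iα = (1.245)(5.713) = 7.111 N·m.
A tangential force at the equator gives τ = FR, so F = τ/R = 7.111/0.441 = 16.12 N.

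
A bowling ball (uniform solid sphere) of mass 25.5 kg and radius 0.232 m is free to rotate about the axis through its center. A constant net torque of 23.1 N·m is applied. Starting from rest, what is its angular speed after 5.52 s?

ω ≈ 232 rad/s

I = (2/5)MR² = (2/5)(25.5)(0.232)² = 0.5490 kg·m².
α = τ/I = 23.1/0.5490 = 42.08 rad/s².
ω = ω₀ + αt = 0 + (42.08)(5.52) = 232.3 rad/s.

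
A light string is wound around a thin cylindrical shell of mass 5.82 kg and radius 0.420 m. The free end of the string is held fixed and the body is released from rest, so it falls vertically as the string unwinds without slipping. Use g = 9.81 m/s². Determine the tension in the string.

Translation: Mg − T = Ma. Rotation about the center: TR = Iα with I = MR².
With a = αR: T = (I/R²)a = M a, so Mg = (1 + 1.000)Ma.
a = g/(1 + 1.000) = 9.81/2.000 = 4.905 m/s².
T = 1.000·M·a = (1.000)(5.82)(4.905) = 28.55 N.

T ≈ 28.5 N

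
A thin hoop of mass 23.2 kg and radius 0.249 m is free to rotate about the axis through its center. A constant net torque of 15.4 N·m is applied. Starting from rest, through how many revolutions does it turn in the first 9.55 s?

I = MR² = (23.2)(0.249)² = 1.438 kg·m².
α = τ/I = 15.4/1.438 = 10.71 rad/s².
θ = ½αt² = ½(10.71)(9.55)² = 488.2 rad.
Revolutions = θ/(2π) = 77.70.

≈ 77.7 revolutions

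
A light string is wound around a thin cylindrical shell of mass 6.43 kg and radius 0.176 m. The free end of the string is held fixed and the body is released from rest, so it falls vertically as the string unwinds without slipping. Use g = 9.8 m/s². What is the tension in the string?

Translation: Mg − T = Ma. Rotation about the center: TR = Iα with I = MR².
With a = αR: T = (I/R²)a = M a, so Mg = (1 + 1.000)Ma.
a = g/(1 + 1.000) = 9.8/2.000 = 4.900 m/s².
T = 1.000·M·a = (1.000)(6.43)(4.900) = 31.51 N.

T ≈ 31.5 N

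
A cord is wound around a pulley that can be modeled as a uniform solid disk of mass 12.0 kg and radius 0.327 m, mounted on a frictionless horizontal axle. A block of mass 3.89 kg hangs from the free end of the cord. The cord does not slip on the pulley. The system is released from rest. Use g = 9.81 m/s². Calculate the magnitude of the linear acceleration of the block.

I = ½MR² = (1/2)(12.0)(0.327)² = 0.6416 kg·m².
Block: mg − T = ma. Pulley: TR = Iα. No-slip: a = αR, so T = (I/R²)a = 6.000·a.
Then mg = (m + 6.000)a, so a = (3.89)(9.81)/(3.89 + 6.000) = 3.859 m/s².

a ≈ 3.86 m/s²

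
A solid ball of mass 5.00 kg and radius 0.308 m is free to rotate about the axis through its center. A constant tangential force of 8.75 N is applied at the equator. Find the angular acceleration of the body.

α ≈ 14.2 rad/s²

I = (2/5)MR² = (2/5)(5.00)(0.308)² = 0.1897 kg·m².
τ = F R = (8.75)(0.308) = 2.695 N·m.
Newton's second law for rotation, τ = Iα, gives α = τ/I = 2.695/0.1897 = 14.20 rad/s².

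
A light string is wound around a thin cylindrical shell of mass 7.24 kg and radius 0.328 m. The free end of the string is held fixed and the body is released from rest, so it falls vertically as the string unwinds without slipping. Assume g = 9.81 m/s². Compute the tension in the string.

T ≈ 35.5 N

Translation: Mg − T = Ma. Rotation about the center: TR = Iα with I = MR².
With a = αR: T = (I/R²)a = M a, so Mg = (1 + 1.000)Ma.
a = g/(1 + 1.000) = 9.81/2.000 = 4.905 m/s².
T = 1.000·M·a = (1.000)(7.24)(4.905) = 35.51 N.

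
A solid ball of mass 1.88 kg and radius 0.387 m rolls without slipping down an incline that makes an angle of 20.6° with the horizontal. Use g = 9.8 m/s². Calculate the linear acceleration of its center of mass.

Translation along the incline: Mg sinθ − f = Ma.
Rotation about the center: fR = Iα with I = (2/5)MR². No-slip gives a = αR, so f = (I/R²)a = (2/5)M a.
Substituting: Mg sinθ = (1 + 0.4000)Ma, so a = g sinθ/(1 + 0.4000) = (9.8) sin 20.6° / 1.400 = 2.463 m/s².

a ≈ 2.46 m/s²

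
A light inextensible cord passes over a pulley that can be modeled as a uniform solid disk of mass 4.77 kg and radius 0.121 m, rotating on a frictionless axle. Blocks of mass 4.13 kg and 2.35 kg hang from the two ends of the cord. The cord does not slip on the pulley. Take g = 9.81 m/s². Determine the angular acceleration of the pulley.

α ≈ 16.3 rad/s²

I = ½MR² = (1/2)(4.77)(0.121)² = 0.03492 kg·m².
Heavier block: m₁g − T₁ = m₁a. Lighter block: T₂ − m₂g = m₂a.
Pulley: (T₁ − T₂)R = Iα = I(a/R), so T₁ − T₂ = (I/R²)a = (1/2)M_p a = 2.385·a.
Adding the three: (m₁ − m₂)g = (m₁ + m₂ + 2.385)a, so a = (4.13 − 2.35)(9.81)/(4.13 + 2.35 + 2.385) = 1.970 m/s².
α = a/R = 1.970/0.121 = 16.28 rad/s².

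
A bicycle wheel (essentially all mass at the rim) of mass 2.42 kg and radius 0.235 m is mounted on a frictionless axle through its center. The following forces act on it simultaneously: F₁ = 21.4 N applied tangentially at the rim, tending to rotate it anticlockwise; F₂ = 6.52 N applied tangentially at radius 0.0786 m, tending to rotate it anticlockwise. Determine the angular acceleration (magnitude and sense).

α ≈ 41.5 rad/s², anticlockwise

I = MR² = (2.42)(0.235)² = 0.1336 kg·m².
Taking anticlockwise as positive: τ₁ = +(21.4)(0.235) = +5.029 N·m; τ₂ = +(6.52)(0.0786) = +0.5125 N·m.
Net torque τ = 5.541 N·m.
α = τ/I = 5.541/0.1336 = 41.46 rad/s².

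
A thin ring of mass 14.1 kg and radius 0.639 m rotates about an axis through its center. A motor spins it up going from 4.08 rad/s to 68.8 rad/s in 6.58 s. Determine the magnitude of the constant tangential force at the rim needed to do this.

I = MR² = (14.1)(0.639)² = 5.757 kg·m².
α = Δω/Δt = (68.8 − 4.08)/6.58 = 9.836 rad/s².
The required torque is τ = Iα = (5.757)(9.836) = 56.63 N·m.
A tangential force at the rim gives τ = FR, so F = τ/R = 56.63/0.639 = 88.62 N.

F ≈ 88.6 N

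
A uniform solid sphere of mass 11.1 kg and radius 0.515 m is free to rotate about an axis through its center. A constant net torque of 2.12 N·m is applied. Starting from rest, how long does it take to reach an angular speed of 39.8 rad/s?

I = (2/5)MR² = (2/5)(11.1)(0.515)² = 1.178 kg·m².
α = τ/I = 2.12/1.178 = 1.800 rad/s².
ω = αt ⇒ t = ω/α = 39.8/1.800 = 22.11 s.

t ≈ 22.1 s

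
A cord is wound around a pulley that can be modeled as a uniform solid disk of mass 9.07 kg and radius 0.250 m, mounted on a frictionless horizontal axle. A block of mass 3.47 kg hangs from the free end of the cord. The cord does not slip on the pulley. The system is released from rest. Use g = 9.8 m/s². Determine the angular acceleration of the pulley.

α ≈ 17.0 rad/s²

I = ½MR² = (1/2)(9.07)(0.250)² = 0.2834 kg·m².
Block: mg − T = ma. Pulley: TR = Iα. No-slip: a = αR, so T = (I/R²)a = 4.535·a.
Then mg = (m + 4.535)a, so a = (3.47)(9.8)/(3.47 + 4.535) = 4.248 m/s².
α = a/R = 4.248/0.250 = 16.99 rad/s².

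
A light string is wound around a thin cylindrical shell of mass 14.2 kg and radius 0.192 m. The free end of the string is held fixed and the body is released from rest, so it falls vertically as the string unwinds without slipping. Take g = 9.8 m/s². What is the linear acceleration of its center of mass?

Translation: Mg − T = Ma. Rotation about the center: TR = Iα with I = MR².
With a = αR: T = (I/R²)a = M a, so Mg = (1 + 1.000)Ma.
a = g/(1 + 1.000) = 9.8/2.000 = 4.900 m/s².

a ≈ 4.90 m/s²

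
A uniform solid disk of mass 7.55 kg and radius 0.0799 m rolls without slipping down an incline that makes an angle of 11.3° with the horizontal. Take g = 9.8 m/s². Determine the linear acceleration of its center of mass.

a ≈ 1.28 m/s²

Translation along the incline: Mg sinθ − f = Ma.
Rotation about the center: fR = Iα with I = ½MR². No-slip gives a = αR, so f = (I/R²)a = (1/2)M a.
Substituting: Mg sinθ = (1 + 0.5000)Ma, so a = g sinθ/(1 + 0.5000) = (9.8) sin 11.3° / 1.500 = 1.280 m/s².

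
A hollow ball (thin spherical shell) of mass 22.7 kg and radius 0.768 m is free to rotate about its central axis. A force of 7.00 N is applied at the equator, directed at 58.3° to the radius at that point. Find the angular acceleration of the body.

I = (2/3)MR² = (2/3)(22.7)(0.768)² = 8.926 kg·m².
Only the tangential component produces torque: τ = F R sinθ = (7.00)(0.768) sin 58.3° = 4.574 N·m.
From τ = Iα: α = 4.574/8.926 = 0.5124 rad/s².

α ≈ 0.512 rad/s²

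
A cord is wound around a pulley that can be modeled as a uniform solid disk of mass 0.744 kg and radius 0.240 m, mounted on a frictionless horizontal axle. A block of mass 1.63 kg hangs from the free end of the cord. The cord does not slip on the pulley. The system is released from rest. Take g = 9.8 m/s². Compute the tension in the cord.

I = ½MR² = (1/2)(0.744)(0.240)² = 0.02143 kg·m².
Block: mg − T = ma. Pulley: TR = Iα. No-slip: a = αR, so T = (I/R²)a = 0.3720·a.
Then mg = (m + 0.3720)a, so a = (1.63)(9.8)/(1.63 + 0.3720) = 7.979 m/s².
T = 0.3720·a = 2.968 N.

T ≈ 2.97 N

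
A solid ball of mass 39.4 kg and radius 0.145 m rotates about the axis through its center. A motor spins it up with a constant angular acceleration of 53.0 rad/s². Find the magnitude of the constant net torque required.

τ ≈ 17.6 N·m

I = (2/5)MR² = (2/5)(39.4)(0.145)² = 0.3314 kg·m².
τ = Iα = (0.3314)(53.00) = 17.56 N·m.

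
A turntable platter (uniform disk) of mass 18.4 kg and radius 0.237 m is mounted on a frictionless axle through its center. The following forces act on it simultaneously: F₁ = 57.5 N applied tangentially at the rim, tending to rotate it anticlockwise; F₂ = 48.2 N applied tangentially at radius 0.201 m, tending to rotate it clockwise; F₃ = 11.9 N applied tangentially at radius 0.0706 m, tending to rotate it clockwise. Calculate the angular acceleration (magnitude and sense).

α ≈ 6.00 rad/s², anticlockwise

I = ½MR² = (1/2)(18.4)(0.237)² = 0.5168 kg·m².
Taking anticlockwise as positive: τ₁ = +(57.5)(0.237) = +13.63 N·m; τ₂ = −(48.2)(0.201) = −9.688 N·m; τ₃ = −(11.9)(0.0706) = −0.8401 N·m.
Net torque τ = 3.099 N·m.
α = τ/I = 3.099/0.5168 = 5.997 rad/s².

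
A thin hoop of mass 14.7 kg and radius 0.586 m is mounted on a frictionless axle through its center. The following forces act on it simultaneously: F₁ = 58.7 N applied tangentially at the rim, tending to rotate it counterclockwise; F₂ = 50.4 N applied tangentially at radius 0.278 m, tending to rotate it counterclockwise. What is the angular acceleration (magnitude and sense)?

α ≈ 9.59 rad/s², counterclockwise

I = MR² = (14.7)(0.586)² = 5.048 kg·m².
Taking counterclockwise as positive: τ₁ = +(58.7)(0.586) = +34.40 N·m; τ₂ = +(50.4)(0.278) = +14.01 N·m.
Net torque τ = 48.41 N·m.
α = τ/I = 48.41/5.048 = 9.590 rad/s².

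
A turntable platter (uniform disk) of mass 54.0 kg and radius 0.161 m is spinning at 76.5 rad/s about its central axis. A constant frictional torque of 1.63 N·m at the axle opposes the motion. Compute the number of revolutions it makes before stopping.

≈ 200 revolutions

I = ½MR² = (1/2)(54.0)(0.161)² = 0.6999 kg·m².
The net torque has magnitude 1.63 N·m, opposing ω.
|α| = τ/I = 1.630/0.6999 = 2.329 rad/s² (deceleration).
ω² = ω₀² − 2|α|θ with ω = 0 ⇒ θ = ω₀²/(2|α|) = 1256 rad = 200.0 rev.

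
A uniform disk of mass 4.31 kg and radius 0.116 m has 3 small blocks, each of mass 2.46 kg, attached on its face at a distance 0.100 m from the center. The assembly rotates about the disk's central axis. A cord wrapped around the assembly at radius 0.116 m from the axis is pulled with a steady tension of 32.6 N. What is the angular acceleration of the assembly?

α ≈ 36.8 rad/s²

I_disk = ½MR² = ½(4.31)(0.116)² = 0.02900 kg·m².
I_blocks = 3·m·r² = 3(2.46)(0.100)² = 0.07380 kg·m².
Total I = 0.1028 kg·m².
τ = F r = (32.6)(0.116) = 3.782 N·m.
α = τ/I = 3.782/0.1028 = 36.79 rad/s².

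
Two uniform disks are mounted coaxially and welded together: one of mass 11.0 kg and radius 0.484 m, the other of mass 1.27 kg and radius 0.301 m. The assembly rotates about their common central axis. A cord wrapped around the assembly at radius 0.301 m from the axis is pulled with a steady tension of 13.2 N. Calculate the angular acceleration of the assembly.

α ≈ 2.95 rad/s²

I = ½M₁R₁² + ½M₂R₂² = ½(11.0)(0.484)² + ½(1.27)(0.301)² = 1.346 kg·m².
τ = F r = (13.2)(0.301) = 3.973 N·m.
α = τ/I = 3.973/1.346 = 2.952 rad/s².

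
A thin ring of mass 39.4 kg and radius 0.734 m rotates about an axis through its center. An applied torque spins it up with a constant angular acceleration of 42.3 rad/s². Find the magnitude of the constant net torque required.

I = MR² = (39.4)(0.734)² = 21.23 kg·m².
τ = Iα = (21.23)(42.30) = 897.9 N·m.

τ ≈ 898 N·m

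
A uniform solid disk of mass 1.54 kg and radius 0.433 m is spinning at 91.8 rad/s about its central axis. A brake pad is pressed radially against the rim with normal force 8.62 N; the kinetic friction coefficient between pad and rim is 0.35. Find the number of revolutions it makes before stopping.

≈ 74.1 revolutions

I = ½MR² = (1/2)(1.54)(0.433)² = 0.1444 kg·m².
Friction force f = μN = (0.35)(8.62) = 3.017 N at the rim; torque magnitude τ = fR = 1.306 N·m, opposing ω.
|α| = τ/I = 1.306/0.1444 = 9.049 rad/s² (deceleration).
ω² = ω₀² − 2|α|θ with ω = 0 ⇒ θ = ω₀²/(2|α|) = 465.6 rad = 74.11 rev.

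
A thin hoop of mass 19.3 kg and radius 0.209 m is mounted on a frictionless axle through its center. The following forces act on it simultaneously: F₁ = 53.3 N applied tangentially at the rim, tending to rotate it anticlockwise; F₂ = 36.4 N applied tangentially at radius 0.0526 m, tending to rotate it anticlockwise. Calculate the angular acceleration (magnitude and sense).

I = MR² = (19.3)(0.209)² = 0.8430 kg·m².
Taking anticlockwise as positive: τ₁ = +(53.3)(0.209) = +11.14 N·m; τ₂ = +(36.4)(0.0526) = +1.915 N·m.
Net torque τ = 13.05 N·m.
α = τ/I = 13.05/0.8430 = 15.48 rad/s².

α ≈ 15.5 rad/s², anticlockwise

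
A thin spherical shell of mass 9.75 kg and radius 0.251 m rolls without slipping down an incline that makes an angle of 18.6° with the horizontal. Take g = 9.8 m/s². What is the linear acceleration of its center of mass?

a ≈ 1.88 m/s²

Translation along the incline: Mg sinθ − f = Ma.
Rotation about the center: fR = Iα with I = (2/3)MR². No-slip gives a = αR, so f = (I/R²)a = (2/3)M a.
Substituting: Mg sinθ = (1 + 0.6667)Ma, so a = g sinθ/(1 + 0.6667) = (9.8) sin 18.6° / 1.667 = 1.875 m/s².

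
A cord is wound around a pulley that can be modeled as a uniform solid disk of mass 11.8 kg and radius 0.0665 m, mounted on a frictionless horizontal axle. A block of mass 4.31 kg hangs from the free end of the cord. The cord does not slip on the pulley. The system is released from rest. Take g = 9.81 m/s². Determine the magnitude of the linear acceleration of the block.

I = ½MR² = (1/2)(11.8)(0.0665)² = 0.02609 kg·m².
Block: mg − T = ma. Pulley: TR = Iα. No-slip: a = αR, so T = (I/R²)a = 5.900·a.
Then mg = (m + 5.900)a, so a = (4.31)(9.81)/(4.31 + 5.900) = 4.141 m/s².

a ≈ 4.14 m/s²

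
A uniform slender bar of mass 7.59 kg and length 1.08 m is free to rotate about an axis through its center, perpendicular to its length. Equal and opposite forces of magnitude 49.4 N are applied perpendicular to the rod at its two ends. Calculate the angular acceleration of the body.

I = (1/12)ML² = (1/12)(7.59)(1.08)² = 0.7377 kg·m².
The couple gives τ = F·(L/2) + F·(L/2) = F L = (49.4)(1.08) = 53.35 N·m.
Newton's second law for rotation, τ = Iα, gives α = τ/I = 53.35/0.7377 = 72.32 rad/s².

α ≈ 72.3 rad/s²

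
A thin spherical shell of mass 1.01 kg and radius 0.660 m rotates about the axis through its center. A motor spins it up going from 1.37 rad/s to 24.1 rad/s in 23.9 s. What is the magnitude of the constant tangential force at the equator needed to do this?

I = (2/3)MR² = (2/3)(1.01)(0.660)² = 0.2933 kg·m².
α = Δω/Δt = (24.1 − 1.37)/23.9 = 0.9510 rad/s².
The required torque is τ = Iα = (0.2933)(0.9510) = 0.2789 N·m.
A tangential force at the equator gives τ = FR, so F = τ/R = 0.2789/0.660 = 0.4226 N.

F ≈ 0.423 N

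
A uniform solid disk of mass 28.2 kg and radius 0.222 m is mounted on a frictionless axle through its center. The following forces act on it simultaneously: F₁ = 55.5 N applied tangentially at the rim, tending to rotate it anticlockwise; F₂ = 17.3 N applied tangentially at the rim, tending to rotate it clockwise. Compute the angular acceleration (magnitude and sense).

α ≈ 12.2 rad/s², anticlockwise

I = ½MR² = (1/2)(28.2)(0.222)² = 0.6949 kg·m².
Taking anticlockwise as positive: τ₁ = +(55.5)(0.222) = +12.32 N·m; τ₂ = −(17.3)(0.222) = −3.841 N·m.
Net torque τ = 8.480 N·m.
α = τ/I = 8.480/0.6949 = 12.20 rad/s².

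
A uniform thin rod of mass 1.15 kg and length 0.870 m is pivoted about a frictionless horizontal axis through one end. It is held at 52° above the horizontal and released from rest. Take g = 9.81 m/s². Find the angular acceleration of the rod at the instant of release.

About the pivot, I = (1/3)ML² = (1/3)(1.15)(0.870)² = 0.2901 kg·m².
The weight acts at the center, a distance L/2 = 0.4350 m from the pivot; τ = Mg(L/2) cos 52° = 3.021 N·m.
α = τ/I = 3.021/0.2901 = 10.41 rad/s².

α ≈ 10.4 rad/s²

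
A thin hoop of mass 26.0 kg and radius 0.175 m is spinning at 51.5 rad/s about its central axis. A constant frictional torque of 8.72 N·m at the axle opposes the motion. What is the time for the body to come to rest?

I = MR² = (26.0)(0.175)² = 0.7962 kg·m².
The net torque has magnitude 8.72 N·m, opposing ω.
|α| = τ/I = 8.720/0.7962 = 10.95 rad/s² (deceleration).
0 = ω₀ − |α|t ⇒ t = ω₀/|α| = 51.5/10.95 = 4.703 s.

t ≈ 4.70 s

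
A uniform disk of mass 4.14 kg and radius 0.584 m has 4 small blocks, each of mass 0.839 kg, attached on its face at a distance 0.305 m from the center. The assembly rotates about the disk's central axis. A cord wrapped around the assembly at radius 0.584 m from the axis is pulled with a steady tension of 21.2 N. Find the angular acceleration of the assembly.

I_disk = ½MR² = ½(4.14)(0.584)² = 0.7060 kg·m².
I_blocks = 4·m·r² = 4(0.839)(0.305)² = 0.3122 kg·m².
Total I = 1.018 kg·m².
τ = F r = (21.2)(0.584) = 12.38 N·m.
α = τ/I = 12.38/1.018 = 12.16 rad/s².

α ≈ 12.2 rad/s²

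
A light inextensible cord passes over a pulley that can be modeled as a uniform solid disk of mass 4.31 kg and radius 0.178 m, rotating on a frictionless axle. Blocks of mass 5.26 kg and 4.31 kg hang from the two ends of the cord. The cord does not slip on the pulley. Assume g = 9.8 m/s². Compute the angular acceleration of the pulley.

I = ½MR² = (1/2)(4.31)(0.178)² = 0.06828 kg·m².
Heavier block: m₁g − T₁ = m₁a. Lighter block: T₂ − m₂g = m₂a.
Pulley: (T₁ − T₂)R = Iα = I(a/R), so T₁ − T₂ = (I/R²)a = (1/2)M_p a = 2.155·a.
Adding the three: (m₁ − m₂)g = (m₁ + m₂ + 2.155)a, so a = (5.26 − 4.31)(9.8)/(5.26 + 4.31 + 2.155) = 0.7940 m/s².
α = a/R = 0.7940/0.178 = 4.461 rad/s².

α ≈ 4.46 rad/s²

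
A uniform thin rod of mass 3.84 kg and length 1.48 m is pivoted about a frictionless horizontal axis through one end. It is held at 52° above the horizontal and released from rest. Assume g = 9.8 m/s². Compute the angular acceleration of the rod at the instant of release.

α ≈ 6.12 rad/s²

About the pivot, I = (1/3)ML² = (1/3)(3.84)(1.48)² = 2.804 kg·m².
The weight acts at the center, a distance L/2 = 0.7400 m from the pivot; τ = Mg(L/2) cos 52° = 17.14 N·m.
α = τ/I = 17.14/2.804 = 6.115 rad/s².
(Equivalently α = (3g/(2L)) cos 52° = 6.115 rad/s².)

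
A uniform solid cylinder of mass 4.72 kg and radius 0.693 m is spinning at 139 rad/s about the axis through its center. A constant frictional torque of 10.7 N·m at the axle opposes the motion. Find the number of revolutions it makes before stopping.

≈ 163 revolutions

I = ½MR² = (1/2)(4.72)(0.693)² = 1.133 kg·m².
The net torque has magnitude 10.7 N·m, opposing ω.
|α| = τ/I = 10.70/1.133 = 9.441 rad/s² (deceleration).
ω² = ω₀² − 2|α|θ with ω = 0 ⇒ θ = ω₀²/(2|α|) = 1023 rad = 162.9 rev.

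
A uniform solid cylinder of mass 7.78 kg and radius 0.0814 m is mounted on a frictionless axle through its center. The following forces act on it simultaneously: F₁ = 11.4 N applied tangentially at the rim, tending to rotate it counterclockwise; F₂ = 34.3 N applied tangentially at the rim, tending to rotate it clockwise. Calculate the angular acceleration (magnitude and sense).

α ≈ 72.3 rad/s², clockwise

I = ½MR² = (1/2)(7.78)(0.0814)² = 0.02577 kg·m².
Taking counterclockwise as positive: τ₁ = +(11.4)(0.0814) = +0.9280 N·m; τ₂ = −(34.3)(0.0814) = −2.792 N·m.
Net torque τ = -1.864 N·m.
α = τ/I = -1.864/0.02577 = -72.32 rad/s².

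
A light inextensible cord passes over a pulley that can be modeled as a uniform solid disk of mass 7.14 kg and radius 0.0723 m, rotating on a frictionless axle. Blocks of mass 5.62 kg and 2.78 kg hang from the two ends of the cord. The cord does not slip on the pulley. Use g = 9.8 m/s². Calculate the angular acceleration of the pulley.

I = ½MR² = (1/2)(7.14)(0.0723)² = 0.01866 kg·m².
Heavier block: m₁g − T₁ = m₁a. Lighter block: T₂ − m₂g = m₂a.
Pulley: (T₁ − T₂)R = Iα = I(a/R), so T₁ − T₂ = (I/R²)a = (1/2)M_p a = 3.570·a.
Adding the three: (m₁ − m₂)g = (m₁ + m₂ + 3.570)a, so a = (5.62 − 2.78)(9.8)/(5.62 + 2.78 + 3.570) = 2.325 m/s².
α = a/R = 2.325/0.0723 = 32.16 rad/s².

α ≈ 32.2 rad/s²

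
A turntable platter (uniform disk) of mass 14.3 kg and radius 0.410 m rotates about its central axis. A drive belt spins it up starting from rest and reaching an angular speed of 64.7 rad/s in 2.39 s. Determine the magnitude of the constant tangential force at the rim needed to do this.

F ≈ 79.4 N

I = ½MR² = (1/2)(14.3)(0.410)² = 1.202 kg·m².
α = Δω/Δt = (64.7 − 0)/2.39 = 27.07 rad/s².
The required torque is τ = Iα = (1.202)(27.07) = 32.54 N·m.
A tangential force at the rim gives τ = FR, so F = τ/R = 32.54/0.410 = 79.36 N.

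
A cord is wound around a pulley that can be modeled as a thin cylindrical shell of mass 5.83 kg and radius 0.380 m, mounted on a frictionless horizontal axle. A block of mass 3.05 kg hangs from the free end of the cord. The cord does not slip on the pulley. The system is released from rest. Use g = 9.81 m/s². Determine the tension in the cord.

T ≈ 19.6 N

I = MR² = (5.83)(0.380)² = 0.8419 kg·m².
Block: mg − T = ma. Pulley: TR = Iα. No-slip: a = αR, so T = (I/R²)a = 5.830·a.
Then mg = (m + 5.830)a, so a = (3.05)(9.81)/(3.05 + 5.830) = 3.369 m/s².
T = 5.830·a = 19.64 N.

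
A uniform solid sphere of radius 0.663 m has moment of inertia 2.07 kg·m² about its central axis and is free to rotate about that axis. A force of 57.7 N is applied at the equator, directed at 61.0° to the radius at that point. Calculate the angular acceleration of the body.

Only the tangential component produces torque: τ = F R sinθ = (57.7)(0.663) sin 61.0° = 33.46 N·m.
Newton's second law for rotation, τ = Iα, gives α = τ/I = 33.46/2.070 = 16.16 rad/s².

α ≈ 16.2 rad/s²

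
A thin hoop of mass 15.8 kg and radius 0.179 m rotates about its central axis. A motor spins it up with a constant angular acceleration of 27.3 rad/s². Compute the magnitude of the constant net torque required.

I = MR² = (15.8)(0.179)² = 0.5062 kg·m².
τ = Iα = (0.5062)(27.30) = 13.82 N·m.

τ ≈ 13.8 N·m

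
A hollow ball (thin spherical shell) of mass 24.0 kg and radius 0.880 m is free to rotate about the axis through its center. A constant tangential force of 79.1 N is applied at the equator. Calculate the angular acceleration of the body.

I = (2/3)MR² = (2/3)(24.0)(0.880)² = 12.39 kg·m².
τ = F R = (79.1)(0.880) = 69.61 N·m.
Newton's second law for rotation, τ = Iα, gives α = τ/I = 69.61/12.39 = 5.618 rad/s².

α ≈ 5.62 rad/s²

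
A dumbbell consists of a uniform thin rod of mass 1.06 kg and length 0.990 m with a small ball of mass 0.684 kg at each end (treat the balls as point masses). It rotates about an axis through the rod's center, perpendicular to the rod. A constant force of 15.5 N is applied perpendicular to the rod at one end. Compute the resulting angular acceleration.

α ≈ 18.2 rad/s²

I_rod = (1/12)ML² = (1/12)(1.06)(0.990)² = 0.08658 kg·m².
I_balls = 2·m·(L/2)² = 2(0.684)(0.4950)² = 0.3352 kg·m².
Total I = 0.4218 kg·m².
τ = F·(L/2) = (15.5)(0.495) = 7.673 N·m.
α = τ/I = 7.673/0.4218 = 18.19 rad/s².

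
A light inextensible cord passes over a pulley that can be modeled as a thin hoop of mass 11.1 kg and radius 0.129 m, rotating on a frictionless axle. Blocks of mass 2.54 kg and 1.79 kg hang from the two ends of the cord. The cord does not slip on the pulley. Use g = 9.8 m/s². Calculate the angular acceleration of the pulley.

I = MR² = (11.1)(0.129)² = 0.1847 kg·m².
Heavier block: m₁g − T₁ = m₁a. Lighter block: T₂ − m₂g = m₂a.
Pulley: (T₁ − T₂)R = Iα = I(a/R), so T₁ − T₂ = (I/R²)a = 1·M_p a = 11.10·a.
Adding the three: (m₁ − m₂)g = (m₁ + m₂ + 11.10)a, so a = (2.54 − 1.79)(9.8)/(2.54 + 1.79 + 11.10) = 0.4763 m/s².
α = a/R = 0.4763/0.129 = 3.693 rad/s².

α ≈ 3.69 rad/s²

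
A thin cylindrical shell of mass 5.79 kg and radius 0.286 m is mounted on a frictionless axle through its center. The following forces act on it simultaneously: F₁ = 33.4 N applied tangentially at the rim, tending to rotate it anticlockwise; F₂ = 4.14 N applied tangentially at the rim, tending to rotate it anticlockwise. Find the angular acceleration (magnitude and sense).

α ≈ 22.7 rad/s², anticlockwise

I = MR² = (5.79)(0.286)² = 0.4736 kg·m².
Taking anticlockwise as positive: τ₁ = +(33.4)(0.286) = +9.552 N·m; τ₂ = +(4.14)(0.286) = +1.184 N·m.
Net torque τ = 10.74 N·m.
α = τ/I = 10.74/0.4736 = 22.67 rad/s².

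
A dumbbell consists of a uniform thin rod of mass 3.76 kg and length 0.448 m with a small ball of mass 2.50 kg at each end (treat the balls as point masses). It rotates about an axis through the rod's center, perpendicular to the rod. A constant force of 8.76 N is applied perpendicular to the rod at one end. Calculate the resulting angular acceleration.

I_rod = (1/12)ML² = (1/12)(3.76)(0.448)² = 0.06289 kg·m².
I_balls = 2·m·(L/2)² = 2(2.50)(0.2240)² = 0.2509 kg·m².
Total I = 0.3138 kg·m².
τ = F·(L/2) = (8.76)(0.224) = 1.962 N·m.
α = τ/I = 1.962/0.3138 = 6.254 rad/s².

α ≈ 6.25 rad/s²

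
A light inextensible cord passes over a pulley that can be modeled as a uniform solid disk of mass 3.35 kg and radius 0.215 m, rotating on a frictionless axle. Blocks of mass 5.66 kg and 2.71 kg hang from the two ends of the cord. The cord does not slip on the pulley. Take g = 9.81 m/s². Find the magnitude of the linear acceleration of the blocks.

a ≈ 2.88 m/s²

I = ½MR² = (1/2)(3.35)(0.215)² = 0.07743 kg·m².
Heavier block: m₁g − T₁ = m₁a. Lighter block: T₂ − m₂g = m₂a.
Pulley: (T₁ − T₂)R = Iα = I(a/R), so T₁ − T₂ = (I/R²)a = (1/2)M_p a = 1.675·a.
Adding the three: (m₁ − m₂)g = (m₁ + m₂ + 1.675)a, so a = (5.66 − 2.71)(9.81)/(5.66 + 2.71 + 1.675) = 2.881 m/s².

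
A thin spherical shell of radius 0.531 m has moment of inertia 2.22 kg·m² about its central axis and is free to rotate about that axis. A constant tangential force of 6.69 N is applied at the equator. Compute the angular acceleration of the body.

τ = F R = (6.69)(0.531) = 3.552 N·m.
Newton's second law for rotation, τ = Iα, gives α = τ/I = 3.552/2.220 = 1.600 rad/s².

α ≈ 1.60 rad/s²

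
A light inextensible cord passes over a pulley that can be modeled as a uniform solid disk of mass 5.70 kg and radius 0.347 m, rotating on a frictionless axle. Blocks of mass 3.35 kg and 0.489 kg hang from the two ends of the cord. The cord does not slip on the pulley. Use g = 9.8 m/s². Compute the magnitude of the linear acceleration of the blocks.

I = ½MR² = (1/2)(5.70)(0.347)² = 0.3432 kg·m².
Heavier block: m₁g − T₁ = m₁a. Lighter block: T₂ − m₂g = m₂a.
Pulley: (T₁ − T₂)R = Iα = I(a/R), so T₁ − T₂ = (I/R²)a = (1/2)M_p a = 2.850·a.
Adding the three: (m₁ − m₂)g = (m₁ + m₂ + 2.850)a, so a = (3.35 − 0.489)(9.8)/(3.35 + 0.489 + 2.850) = 4.192 m/s².

a ≈ 4.19 m/s²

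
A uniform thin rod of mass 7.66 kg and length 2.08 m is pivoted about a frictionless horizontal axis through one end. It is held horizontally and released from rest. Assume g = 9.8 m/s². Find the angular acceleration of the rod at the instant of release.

α ≈ 7.07 rad/s²

About the pivot, I = (1/3)ML² = (1/3)(7.66)(2.08)² = 11.05 kg·m².
The weight acts at the center, a distance L/2 = 1.040 m from the pivot; τ = Mg(L/2) = 78.07 N·m.
α = τ/I = 78.07/11.05 = 7.067 rad/s².
(Equivalently α = (3g/(2L)) = 7.067 rad/s².)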